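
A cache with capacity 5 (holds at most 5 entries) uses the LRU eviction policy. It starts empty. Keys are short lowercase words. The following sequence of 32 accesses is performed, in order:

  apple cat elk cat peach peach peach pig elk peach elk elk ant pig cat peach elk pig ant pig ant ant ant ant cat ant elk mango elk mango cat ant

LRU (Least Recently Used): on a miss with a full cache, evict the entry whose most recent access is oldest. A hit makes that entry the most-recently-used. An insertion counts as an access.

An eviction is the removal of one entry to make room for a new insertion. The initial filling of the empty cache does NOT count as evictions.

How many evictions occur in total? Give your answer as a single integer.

LRU simulation (capacity=5):
  1. access apple: MISS. Cache (LRU->MRU): [apple]
  2. access cat: MISS. Cache (LRU->MRU): [apple cat]
  3. access elk: MISS. Cache (LRU->MRU): [apple cat elk]
  4. access cat: HIT. Cache (LRU->MRU): [apple elk cat]
  5. access peach: MISS. Cache (LRU->MRU): [apple elk cat peach]
  6. access peach: HIT. Cache (LRU->MRU): [apple elk cat peach]
  7. access peach: HIT. Cache (LRU->MRU): [apple elk cat peach]
  8. access pig: MISS. Cache (LRU->MRU): [apple elk cat peach pig]
  9. access elk: HIT. Cache (LRU->MRU): [apple cat peach pig elk]
  10. access peach: HIT. Cache (LRU->MRU): [apple cat pig elk peach]
  11. access elk: HIT. Cache (LRU->MRU): [apple cat pig peach elk]
  12. access elk: HIT. Cache (LRU->MRU): [apple cat pig peach elk]
  13. access ant: MISS, evict apple. Cache (LRU->MRU): [cat pig peach elk ant]
  14. access pig: HIT. Cache (LRU->MRU): [cat peach elk ant pig]
  15. access cat: HIT. Cache (LRU->MRU): [peach elk ant pig cat]
  16. access peach: HIT. Cache (LRU->MRU): [elk ant pig cat peach]
  17. access elk: HIT. Cache (LRU->MRU): [ant pig cat peach elk]
  18. access pig: HIT. Cache (LRU->MRU): [ant cat peach elk pig]
  19. access ant: HIT. Cache (LRU->MRU): [cat peach elk pig ant]
  20. access pig: HIT. Cache (LRU->MRU): [cat peach elk ant pig]
  21. access ant: HIT. Cache (LRU->MRU): [cat peach elk pig ant]
  22. access ant: HIT. Cache (LRU->MRU): [cat peach elk pig ant]
  23. access ant: HIT. Cache (LRU->MRU): [cat peach elk pig ant]
  24. access ant: HIT. Cache (LRU->MRU): [cat peach elk pig ant]
  25. access cat: HIT. Cache (LRU->MRU): [peach elk pig ant cat]
  26. access ant: HIT. Cache (LRU->MRU): [peach elk pig cat ant]
  27. access elk: HIT. Cache (LRU->MRU): [peach pig cat ant elk]
  28. access mango: MISS, evict peach. Cache (LRU->MRU): [pig cat ant elk mango]
  29. access elk: HIT. Cache (LRU->MRU): [pig cat ant mango elk]
  30. access mango: HIT. Cache (LRU->MRU): [pig cat ant elk mango]
  31. access cat: HIT. Cache (LRU->MRU): [pig ant elk mango cat]
  32. access ant: HIT. Cache (LRU->MRU): [pig elk mango cat ant]
Total: 25 hits, 7 misses, 2 evictions

Answer: 2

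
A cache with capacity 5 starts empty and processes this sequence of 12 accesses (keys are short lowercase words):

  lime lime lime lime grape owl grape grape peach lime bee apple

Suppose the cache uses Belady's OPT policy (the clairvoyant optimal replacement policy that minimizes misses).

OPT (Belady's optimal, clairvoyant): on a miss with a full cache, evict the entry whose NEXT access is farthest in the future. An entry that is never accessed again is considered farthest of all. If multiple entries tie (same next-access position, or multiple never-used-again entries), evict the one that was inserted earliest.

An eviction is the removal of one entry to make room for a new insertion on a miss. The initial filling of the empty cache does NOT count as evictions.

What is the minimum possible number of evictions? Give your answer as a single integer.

Answer: 1

Derivation:
OPT (Belady) simulation (capacity=5):
  1. access lime: MISS. Cache: [lime]
  2. access lime: HIT. Next use of lime: step 3. Cache: [lime]
  3. access lime: HIT. Next use of lime: step 4. Cache: [lime]
  4. access lime: HIT. Next use of lime: step 10. Cache: [lime]
  5. access grape: MISS. Cache: [lime grape]
  6. access owl: MISS. Cache: [lime grape owl]
  7. access grape: HIT. Next use of grape: step 8. Cache: [lime grape owl]
  8. access grape: HIT. Next use of grape: never. Cache: [lime grape owl]
  9. access peach: MISS. Cache: [lime grape owl peach]
  10. access lime: HIT. Next use of lime: never. Cache: [lime grape owl peach]
  11. access bee: MISS. Cache: [lime grape owl peach bee]
  12. access apple: MISS, evict lime (next use: never). Cache: [grape owl peach bee apple]
Total: 6 hits, 6 misses, 1 evictions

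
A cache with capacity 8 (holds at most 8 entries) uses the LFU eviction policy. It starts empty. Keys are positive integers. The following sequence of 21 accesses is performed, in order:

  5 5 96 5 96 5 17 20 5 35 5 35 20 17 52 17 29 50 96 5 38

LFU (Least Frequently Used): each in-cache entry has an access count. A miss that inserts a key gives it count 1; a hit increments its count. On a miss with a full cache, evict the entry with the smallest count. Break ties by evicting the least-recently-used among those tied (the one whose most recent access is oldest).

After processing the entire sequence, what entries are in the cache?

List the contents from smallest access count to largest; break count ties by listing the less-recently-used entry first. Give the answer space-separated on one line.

Answer: 29 50 38 35 20 17 96 5

Derivation:
LFU simulation (capacity=8):
  1. access 5: MISS. Cache: [5(c=1)]
  2. access 5: HIT, count now 2. Cache: [5(c=2)]
  3. access 96: MISS. Cache: [96(c=1) 5(c=2)]
  4. access 5: HIT, count now 3. Cache: [96(c=1) 5(c=3)]
  5. access 96: HIT, count now 2. Cache: [96(c=2) 5(c=3)]
  6. access 5: HIT, count now 4. Cache: [96(c=2) 5(c=4)]
  7. access 17: MISS. Cache: [17(c=1) 96(c=2) 5(c=4)]
  8. access 20: MISS. Cache: [17(c=1) 20(c=1) 96(c=2) 5(c=4)]
  9. access 5: HIT, count now 5. Cache: [17(c=1) 20(c=1) 96(c=2) 5(c=5)]
  10. access 35: MISS. Cache: [17(c=1) 20(c=1) 35(c=1) 96(c=2) 5(c=5)]
  11. access 5: HIT, count now 6. Cache: [17(c=1) 20(c=1) 35(c=1) 96(c=2) 5(c=6)]
  12. access 35: HIT, count now 2. Cache: [17(c=1) 20(c=1) 96(c=2) 35(c=2) 5(c=6)]
  13. access 20: HIT, count now 2. Cache: [17(c=1) 96(c=2) 35(c=2) 20(c=2) 5(c=6)]
  14. access 17: HIT, count now 2. Cache: [96(c=2) 35(c=2) 20(c=2) 17(c=2) 5(c=6)]
  15. access 52: MISS. Cache: [52(c=1) 96(c=2) 35(c=2) 20(c=2) 17(c=2) 5(c=6)]
  16. access 17: HIT, count now 3. Cache: [52(c=1) 96(c=2) 35(c=2) 20(c=2) 17(c=3) 5(c=6)]
  17. access 29: MISS. Cache: [52(c=1) 29(c=1) 96(c=2) 35(c=2) 20(c=2) 17(c=3) 5(c=6)]
  18. access 50: MISS. Cache: [52(c=1) 29(c=1) 50(c=1) 96(c=2) 35(c=2) 20(c=2) 17(c=3) 5(c=6)]
  19. access 96: HIT, count now 3. Cache: [52(c=1) 29(c=1) 50(c=1) 35(c=2) 20(c=2) 17(c=3) 96(c=3) 5(c=6)]
  20. access 5: HIT, count now 7. Cache: [52(c=1) 29(c=1) 50(c=1) 35(c=2) 20(c=2) 17(c=3) 96(c=3) 5(c=7)]
  21. access 38: MISS, evict 52(c=1). Cache: [29(c=1) 50(c=1) 38(c=1) 35(c=2) 20(c=2) 17(c=3) 96(c=3) 5(c=7)]
Total: 12 hits, 9 misses, 1 evictions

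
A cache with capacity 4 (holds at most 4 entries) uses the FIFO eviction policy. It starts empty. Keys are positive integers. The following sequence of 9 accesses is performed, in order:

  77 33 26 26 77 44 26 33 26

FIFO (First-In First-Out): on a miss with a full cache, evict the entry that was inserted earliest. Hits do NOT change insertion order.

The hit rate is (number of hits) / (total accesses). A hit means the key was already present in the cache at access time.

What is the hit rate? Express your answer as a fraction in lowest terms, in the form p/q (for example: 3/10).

FIFO simulation (capacity=4):
  1. access 77: MISS. Cache (old->new): [77]
  2. access 33: MISS. Cache (old->new): [77 33]
  3. access 26: MISS. Cache (old->new): [77 33 26]
  4. access 26: HIT. Cache (old->new): [77 33 26]
  5. access 77: HIT. Cache (old->new): [77 33 26]
  6. access 44: MISS. Cache (old->new): [77 33 26 44]
  7. access 26: HIT. Cache (old->new): [77 33 26 44]
  8. access 33: HIT. Cache (old->new): [77 33 26 44]
  9. access 26: HIT. Cache (old->new): [77 33 26 44]
Total: 5 hits, 4 misses, 0 evictions

Hit rate = 5/9

Answer: 5/9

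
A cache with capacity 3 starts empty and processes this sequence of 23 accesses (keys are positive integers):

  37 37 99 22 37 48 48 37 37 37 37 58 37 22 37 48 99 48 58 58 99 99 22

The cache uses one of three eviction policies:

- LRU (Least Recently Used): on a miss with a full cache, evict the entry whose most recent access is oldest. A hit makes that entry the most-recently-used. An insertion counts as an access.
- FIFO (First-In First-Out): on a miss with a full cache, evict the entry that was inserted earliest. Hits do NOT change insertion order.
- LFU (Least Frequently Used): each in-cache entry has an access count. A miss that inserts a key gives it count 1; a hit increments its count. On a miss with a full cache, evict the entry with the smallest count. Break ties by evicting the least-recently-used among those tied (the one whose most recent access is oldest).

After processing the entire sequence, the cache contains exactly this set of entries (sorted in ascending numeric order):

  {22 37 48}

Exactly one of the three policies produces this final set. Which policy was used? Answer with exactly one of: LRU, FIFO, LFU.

Simulating under each policy and comparing final sets:
  LRU: final set = {22 58 99} -> differs
  FIFO: final set = {22 58 99} -> differs
  LFU: final set = {22 37 48} -> MATCHES target
Only LFU produces the target set.

Answer: LFU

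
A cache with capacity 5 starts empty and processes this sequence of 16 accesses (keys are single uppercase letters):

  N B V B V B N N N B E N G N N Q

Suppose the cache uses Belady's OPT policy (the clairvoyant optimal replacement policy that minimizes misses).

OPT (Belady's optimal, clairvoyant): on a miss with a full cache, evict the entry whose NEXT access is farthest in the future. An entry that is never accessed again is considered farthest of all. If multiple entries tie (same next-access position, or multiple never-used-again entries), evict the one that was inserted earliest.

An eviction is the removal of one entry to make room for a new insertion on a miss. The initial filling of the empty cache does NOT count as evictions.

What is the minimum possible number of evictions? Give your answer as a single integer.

Answer: 1

Derivation:
OPT (Belady) simulation (capacity=5):
  1. access N: MISS. Cache: [N]
  2. access B: MISS. Cache: [N B]
  3. access V: MISS. Cache: [N B V]
  4. access B: HIT. Next use of B: step 6. Cache: [N B V]
  5. access V: HIT. Next use of V: never. Cache: [N B V]
  6. access B: HIT. Next use of B: step 10. Cache: [N B V]
  7. access N: HIT. Next use of N: step 8. Cache: [N B V]
  8. access N: HIT. Next use of N: step 9. Cache: [N B V]
  9. access N: HIT. Next use of N: step 12. Cache: [N B V]
  10. access B: HIT. Next use of B: never. Cache: [N B V]
  11. access E: MISS. Cache: [N B V E]
  12. access N: HIT. Next use of N: step 14. Cache: [N B V E]
  13. access G: MISS. Cache: [N B V E G]
  14. access N: HIT. Next use of N: step 15. Cache: [N B V E G]
  15. access N: HIT. Next use of N: never. Cache: [N B V E G]
  16. access Q: MISS, evict N (next use: never). Cache: [B V E G Q]
Total: 10 hits, 6 misses, 1 evictions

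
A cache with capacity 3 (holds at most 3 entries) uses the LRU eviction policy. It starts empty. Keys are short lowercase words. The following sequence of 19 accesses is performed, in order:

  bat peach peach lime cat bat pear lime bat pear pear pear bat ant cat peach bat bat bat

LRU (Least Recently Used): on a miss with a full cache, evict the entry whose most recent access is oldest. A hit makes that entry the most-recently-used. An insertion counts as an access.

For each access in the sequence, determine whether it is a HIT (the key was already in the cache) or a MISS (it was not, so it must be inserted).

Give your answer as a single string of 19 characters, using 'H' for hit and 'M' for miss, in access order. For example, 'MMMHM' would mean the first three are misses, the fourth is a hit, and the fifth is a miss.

LRU simulation (capacity=3):
  1. access bat: MISS. Cache (LRU->MRU): [bat]
  2. access peach: MISS. Cache (LRU->MRU): [bat peach]
  3. access peach: HIT. Cache (LRU->MRU): [bat peach]
  4. access lime: MISS. Cache (LRU->MRU): [bat peach lime]
  5. access cat: MISS, evict bat. Cache (LRU->MRU): [peach lime cat]
  6. access bat: MISS, evict peach. Cache (LRU->MRU): [lime cat bat]
  7. access pear: MISS, evict lime. Cache (LRU->MRU): [cat bat pear]
  8. access lime: MISS, evict cat. Cache (LRU->MRU): [bat pear lime]
  9. access bat: HIT. Cache (LRU->MRU): [pear lime bat]
  10. access pear: HIT. Cache (LRU->MRU): [lime bat pear]
  11. access pear: HIT. Cache (LRU->MRU): [lime bat pear]
  12. access pear: HIT. Cache (LRU->MRU): [lime bat pear]
  13. access bat: HIT. Cache (LRU->MRU): [lime pear bat]
  14. access ant: MISS, evict lime. Cache (LRU->MRU): [pear bat ant]
  15. access cat: MISS, evict pear. Cache (LRU->MRU): [bat ant cat]
  16. access peach: MISS, evict bat. Cache (LRU->MRU): [ant cat peach]
  17. access bat: MISS, evict ant. Cache (LRU->MRU): [cat peach bat]
  18. access bat: HIT. Cache (LRU->MRU): [cat peach bat]
  19. access bat: HIT. Cache (LRU->MRU): [cat peach bat]
Total: 8 hits, 11 misses, 8 evictions

Answer: MMHMMMMMHHHHHMMMMHH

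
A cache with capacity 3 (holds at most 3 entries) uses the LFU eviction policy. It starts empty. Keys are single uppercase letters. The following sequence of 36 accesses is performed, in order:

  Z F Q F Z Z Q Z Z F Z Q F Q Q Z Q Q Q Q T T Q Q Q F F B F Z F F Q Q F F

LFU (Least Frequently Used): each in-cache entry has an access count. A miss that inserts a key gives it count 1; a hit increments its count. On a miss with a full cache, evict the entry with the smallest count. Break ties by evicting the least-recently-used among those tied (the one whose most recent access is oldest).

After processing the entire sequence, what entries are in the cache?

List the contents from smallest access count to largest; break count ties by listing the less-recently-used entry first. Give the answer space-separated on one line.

LFU simulation (capacity=3):
  1. access Z: MISS. Cache: [Z(c=1)]
  2. access F: MISS. Cache: [Z(c=1) F(c=1)]
  3. access Q: MISS. Cache: [Z(c=1) F(c=1) Q(c=1)]
  4. access F: HIT, count now 2. Cache: [Z(c=1) Q(c=1) F(c=2)]
  5. access Z: HIT, count now 2. Cache: [Q(c=1) F(c=2) Z(c=2)]
  6. access Z: HIT, count now 3. Cache: [Q(c=1) F(c=2) Z(c=3)]
  7. access Q: HIT, count now 2. Cache: [F(c=2) Q(c=2) Z(c=3)]
  8. access Z: HIT, count now 4. Cache: [F(c=2) Q(c=2) Z(c=4)]
  9. access Z: HIT, count now 5. Cache: [F(c=2) Q(c=2) Z(c=5)]
  10. access F: HIT, count now 3. Cache: [Q(c=2) F(c=3) Z(c=5)]
  11. access Z: HIT, count now 6. Cache: [Q(c=2) F(c=3) Z(c=6)]
  12. access Q: HIT, count now 3. Cache: [F(c=3) Q(c=3) Z(c=6)]
  13. access F: HIT, count now 4. Cache: [Q(c=3) F(c=4) Z(c=6)]
  14. access Q: HIT, count now 4. Cache: [F(c=4) Q(c=4) Z(c=6)]
  15. access Q: HIT, count now 5. Cache: [F(c=4) Q(c=5) Z(c=6)]
  16. access Z: HIT, count now 7. Cache: [F(c=4) Q(c=5) Z(c=7)]
  17. access Q: HIT, count now 6. Cache: [F(c=4) Q(c=6) Z(c=7)]
  18. access Q: HIT, count now 7. Cache: [F(c=4) Z(c=7) Q(c=7)]
  19. access Q: HIT, count now 8. Cache: [F(c=4) Z(c=7) Q(c=8)]
  20. access Q: HIT, count now 9. Cache: [F(c=4) Z(c=7) Q(c=9)]
  21. access T: MISS, evict F(c=4). Cache: [T(c=1) Z(c=7) Q(c=9)]
  22. access T: HIT, count now 2. Cache: [T(c=2) Z(c=7) Q(c=9)]
  23. access Q: HIT, count now 10. Cache: [T(c=2) Z(c=7) Q(c=10)]
  24. access Q: HIT, count now 11. Cache: [T(c=2) Z(c=7) Q(c=11)]
  25. access Q: HIT, count now 12. Cache: [T(c=2) Z(c=7) Q(c=12)]
  26. access F: MISS, evict T(c=2). Cache: [F(c=1) Z(c=7) Q(c=12)]
  27. access F: HIT, count now 2. Cache: [F(c=2) Z(c=7) Q(c=12)]
  28. access B: MISS, evict F(c=2). Cache: [B(c=1) Z(c=7) Q(c=12)]
  29. access F: MISS, evict B(c=1). Cache: [F(c=1) Z(c=7) Q(c=12)]
  30. access Z: HIT, count now 8. Cache: [F(c=1) Z(c=8) Q(c=12)]
  31. access F: HIT, count now 2. Cache: [F(c=2) Z(c=8) Q(c=12)]
  32. access F: HIT, count now 3. Cache: [F(c=3) Z(c=8) Q(c=12)]
  33. access Q: HIT, count now 13. Cache: [F(c=3) Z(c=8) Q(c=13)]
  34. access Q: HIT, count now 14. Cache: [F(c=3) Z(c=8) Q(c=14)]
  35. access F: HIT, count now 4. Cache: [F(c=4) Z(c=8) Q(c=14)]
  36. access F: HIT, count now 5. Cache: [F(c=5) Z(c=8) Q(c=14)]
Total: 29 hits, 7 misses, 4 evictions

Answer: F Z Q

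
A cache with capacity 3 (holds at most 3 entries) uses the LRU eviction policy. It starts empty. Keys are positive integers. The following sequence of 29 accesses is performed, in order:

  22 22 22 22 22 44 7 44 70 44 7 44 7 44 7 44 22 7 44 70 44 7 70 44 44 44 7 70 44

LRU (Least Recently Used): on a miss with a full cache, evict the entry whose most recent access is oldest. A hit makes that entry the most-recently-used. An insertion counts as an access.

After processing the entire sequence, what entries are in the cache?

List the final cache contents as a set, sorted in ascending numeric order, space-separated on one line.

Answer: 7 44 70

Derivation:
LRU simulation (capacity=3):
  1. access 22: MISS. Cache (LRU->MRU): [22]
  2. access 22: HIT. Cache (LRU->MRU): [22]
  3. access 22: HIT. Cache (LRU->MRU): [22]
  4. access 22: HIT. Cache (LRU->MRU): [22]
  5. access 22: HIT. Cache (LRU->MRU): [22]
  6. access 44: MISS. Cache (LRU->MRU): [22 44]
  7. access 7: MISS. Cache (LRU->MRU): [22 44 7]
  8. access 44: HIT. Cache (LRU->MRU): [22 7 44]
  9. access 70: MISS, evict 22. Cache (LRU->MRU): [7 44 70]
  10. access 44: HIT. Cache (LRU->MRU): [7 70 44]
  11. access 7: HIT. Cache (LRU->MRU): [70 44 7]
  12. access 44: HIT. Cache (LRU->MRU): [70 7 44]
  13. access 7: HIT. Cache (LRU->MRU): [70 44 7]
  14. access 44: HIT. Cache (LRU->MRU): [70 7 44]
  15. access 7: HIT. Cache (LRU->MRU): [70 44 7]
  16. access 44: HIT. Cache (LRU->MRU): [70 7 44]
  17. access 22: MISS, evict 70. Cache (LRU->MRU): [7 44 22]
  18. access 7: HIT. Cache (LRU->MRU): [44 22 7]
  19. access 44: HIT. Cache (LRU->MRU): [22 7 44]
  20. access 70: MISS, evict 22. Cache (LRU->MRU): [7 44 70]
  21. access 44: HIT. Cache (LRU->MRU): [7 70 44]
  22. access 7: HIT. Cache (LRU->MRU): [70 44 7]
  23. access 70: HIT. Cache (LRU->MRU): [44 7 70]
  24. access 44: HIT. Cache (LRU->MRU): [7 70 44]
  25. access 44: HIT. Cache (LRU->MRU): [7 70 44]
  26. access 44: HIT. Cache (LRU->MRU): [7 70 44]
  27. access 7: HIT. Cache (LRU->MRU): [70 44 7]
  28. access 70: HIT. Cache (LRU->MRU): [44 7 70]
  29. access 44: HIT. Cache (LRU->MRU): [7 70 44]
Total: 23 hits, 6 misses, 3 evictions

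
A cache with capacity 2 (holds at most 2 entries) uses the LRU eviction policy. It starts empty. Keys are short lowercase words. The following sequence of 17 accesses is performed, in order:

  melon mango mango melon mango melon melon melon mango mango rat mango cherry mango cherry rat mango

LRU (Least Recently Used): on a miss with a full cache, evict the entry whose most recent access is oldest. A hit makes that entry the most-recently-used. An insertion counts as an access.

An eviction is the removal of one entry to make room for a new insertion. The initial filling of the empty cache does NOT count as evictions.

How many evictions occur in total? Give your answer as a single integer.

Answer: 4

Derivation:
LRU simulation (capacity=2):
  1. access melon: MISS. Cache (LRU->MRU): [melon]
  2. access mango: MISS. Cache (LRU->MRU): [melon mango]
  3. access mango: HIT. Cache (LRU->MRU): [melon mango]
  4. access melon: HIT. Cache (LRU->MRU): [mango melon]
  5. access mango: HIT. Cache (LRU->MRU): [melon mango]
  6. access melon: HIT. Cache (LRU->MRU): [mango melon]
  7. access melon: HIT. Cache (LRU->MRU): [mango melon]
  8. access melon: HIT. Cache (LRU->MRU): [mango melon]
  9. access mango: HIT. Cache (LRU->MRU): [melon mango]
  10. access mango: HIT. Cache (LRU->MRU): [melon mango]
  11. access rat: MISS, evict melon. Cache (LRU->MRU): [mango rat]
  12. access mango: HIT. Cache (LRU->MRU): [rat mango]
  13. access cherry: MISS, evict rat. Cache (LRU->MRU): [mango cherry]
  14. access mango: HIT. Cache (LRU->MRU): [cherry mango]
  15. access cherry: HIT. Cache (LRU->MRU): [mango cherry]
  16. access rat: MISS, evict mango. Cache (LRU->MRU): [cherry rat]
  17. access mango: MISS, evict cherry. Cache (LRU->MRU): [rat mango]
Total: 11 hits, 6 misses, 4 evictions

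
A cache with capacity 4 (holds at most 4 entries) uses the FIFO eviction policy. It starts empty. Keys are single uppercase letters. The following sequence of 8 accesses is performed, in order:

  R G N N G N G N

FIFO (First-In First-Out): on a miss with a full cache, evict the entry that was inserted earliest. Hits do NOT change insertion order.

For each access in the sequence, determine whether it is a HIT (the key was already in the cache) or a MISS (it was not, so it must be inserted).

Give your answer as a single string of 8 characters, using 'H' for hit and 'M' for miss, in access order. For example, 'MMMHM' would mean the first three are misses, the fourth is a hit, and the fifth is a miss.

Answer: MMMHHHHH

Derivation:
FIFO simulation (capacity=4):
  1. access R: MISS. Cache (old->new): [R]
  2. access G: MISS. Cache (old->new): [R G]
  3. access N: MISS. Cache (old->new): [R G N]
  4. access N: HIT. Cache (old->new): [R G N]
  5. access G: HIT. Cache (old->new): [R G N]
  6. access N: HIT. Cache (old->new): [R G N]
  7. access G: HIT. Cache (old->new): [R G N]
  8. access N: HIT. Cache (old->new): [R G N]
Total: 5 hits, 3 misses, 0 evictions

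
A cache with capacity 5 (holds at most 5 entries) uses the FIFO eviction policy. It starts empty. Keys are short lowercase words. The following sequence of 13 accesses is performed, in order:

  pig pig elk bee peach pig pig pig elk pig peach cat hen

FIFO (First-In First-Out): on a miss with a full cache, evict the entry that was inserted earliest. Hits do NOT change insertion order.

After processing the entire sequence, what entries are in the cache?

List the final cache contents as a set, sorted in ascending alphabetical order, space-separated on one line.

Answer: bee cat elk hen peach

Derivation:
FIFO simulation (capacity=5):
  1. access pig: MISS. Cache (old->new): [pig]
  2. access pig: HIT. Cache (old->new): [pig]
  3. access elk: MISS. Cache (old->new): [pig elk]
  4. access bee: MISS. Cache (old->new): [pig elk bee]
  5. access peach: MISS. Cache (old->new): [pig elk bee peach]
  6. access pig: HIT. Cache (old->new): [pig elk bee peach]
  7. access pig: HIT. Cache (old->new): [pig elk bee peach]
  8. access pig: HIT. Cache (old->new): [pig elk bee peach]
  9. access elk: HIT. Cache (old->new): [pig elk bee peach]
  10. access pig: HIT. Cache (old->new): [pig elk bee peach]
  11. access peach: HIT. Cache (old->new): [pig elk bee peach]
  12. access cat: MISS. Cache (old->new): [pig elk bee peach cat]
  13. access hen: MISS, evict pig. Cache (old->new): [elk bee peach cat hen]
Total: 7 hits, 6 misses, 1 evictions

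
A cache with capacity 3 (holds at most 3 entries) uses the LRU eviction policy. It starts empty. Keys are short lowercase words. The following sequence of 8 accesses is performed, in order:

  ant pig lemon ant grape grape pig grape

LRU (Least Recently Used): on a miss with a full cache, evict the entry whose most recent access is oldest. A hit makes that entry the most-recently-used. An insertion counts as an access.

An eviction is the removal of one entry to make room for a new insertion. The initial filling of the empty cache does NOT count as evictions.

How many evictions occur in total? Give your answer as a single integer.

LRU simulation (capacity=3):
  1. access ant: MISS. Cache (LRU->MRU): [ant]
  2. access pig: MISS. Cache (LRU->MRU): [ant pig]
  3. access lemon: MISS. Cache (LRU->MRU): [ant pig lemon]
  4. access ant: HIT. Cache (LRU->MRU): [pig lemon ant]
  5. access grape: MISS, evict pig. Cache (LRU->MRU): [lemon ant grape]
  6. access grape: HIT. Cache (LRU->MRU): [lemon ant grape]
  7. access pig: MISS, evict lemon. Cache (LRU->MRU): [ant grape pig]
  8. access grape: HIT. Cache (LRU->MRU): [ant pig grape]
Total: 3 hits, 5 misses, 2 evictions

Answer: 2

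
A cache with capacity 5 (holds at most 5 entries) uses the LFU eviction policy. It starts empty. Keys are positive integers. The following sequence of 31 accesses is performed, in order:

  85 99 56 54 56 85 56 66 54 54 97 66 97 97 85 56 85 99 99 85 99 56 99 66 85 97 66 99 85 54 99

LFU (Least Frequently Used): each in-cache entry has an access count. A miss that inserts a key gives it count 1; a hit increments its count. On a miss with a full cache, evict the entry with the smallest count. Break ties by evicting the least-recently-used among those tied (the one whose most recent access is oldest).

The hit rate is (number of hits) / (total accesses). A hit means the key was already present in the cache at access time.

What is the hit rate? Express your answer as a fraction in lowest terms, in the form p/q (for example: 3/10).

Answer: 22/31

Derivation:
LFU simulation (capacity=5):
  1. access 85: MISS. Cache: [85(c=1)]
  2. access 99: MISS. Cache: [85(c=1) 99(c=1)]
  3. access 56: MISS. Cache: [85(c=1) 99(c=1) 56(c=1)]
  4. access 54: MISS. Cache: [85(c=1) 99(c=1) 56(c=1) 54(c=1)]
  5. access 56: HIT, count now 2. Cache: [85(c=1) 99(c=1) 54(c=1) 56(c=2)]
  6. access 85: HIT, count now 2. Cache: [99(c=1) 54(c=1) 56(c=2) 85(c=2)]
  7. access 56: HIT, count now 3. Cache: [99(c=1) 54(c=1) 85(c=2) 56(c=3)]
  8. access 66: MISS. Cache: [99(c=1) 54(c=1) 66(c=1) 85(c=2) 56(c=3)]
  9. access 54: HIT, count now 2. Cache: [99(c=1) 66(c=1) 85(c=2) 54(c=2) 56(c=3)]
  10. access 54: HIT, count now 3. Cache: [99(c=1) 66(c=1) 85(c=2) 56(c=3) 54(c=3)]
  11. access 97: MISS, evict 99(c=1). Cache: [66(c=1) 97(c=1) 85(c=2) 56(c=3) 54(c=3)]
  12. access 66: HIT, count now 2. Cache: [97(c=1) 85(c=2) 66(c=2) 56(c=3) 54(c=3)]
  13. access 97: HIT, count now 2. Cache: [85(c=2) 66(c=2) 97(c=2) 56(c=3) 54(c=3)]
  14. access 97: HIT, count now 3. Cache: [85(c=2) 66(c=2) 56(c=3) 54(c=3) 97(c=3)]
  15. access 85: HIT, count now 3. Cache: [66(c=2) 56(c=3) 54(c=3) 97(c=3) 85(c=3)]
  16. access 56: HIT, count now 4. Cache: [66(c=2) 54(c=3) 97(c=3) 85(c=3) 56(c=4)]
  17. access 85: HIT, count now 4. Cache: [66(c=2) 54(c=3) 97(c=3) 56(c=4) 85(c=4)]
  18. access 99: MISS, evict 66(c=2). Cache: [99(c=1) 54(c=3) 97(c=3) 56(c=4) 85(c=4)]
  19. access 99: HIT, count now 2. Cache: [99(c=2) 54(c=3) 97(c=3) 56(c=4) 85(c=4)]
  20. access 85: HIT, count now 5. Cache: [99(c=2) 54(c=3) 97(c=3) 56(c=4) 85(c=5)]
  21. access 99: HIT, count now 3. Cache: [54(c=3) 97(c=3) 99(c=3) 56(c=4) 85(c=5)]
  22. access 56: HIT, count now 5. Cache: [54(c=3) 97(c=3) 99(c=3) 85(c=5) 56(c=5)]
  23. access 99: HIT, count now 4. Cache: [54(c=3) 97(c=3) 99(c=4) 85(c=5) 56(c=5)]
  24. access 66: MISS, evict 54(c=3). Cache: [66(c=1) 97(c=3) 99(c=4) 85(c=5) 56(c=5)]
  25. access 85: HIT, count now 6. Cache: [66(c=1) 97(c=3) 99(c=4) 56(c=5) 85(c=6)]
  26. access 97: HIT, count now 4. Cache: [66(c=1) 99(c=4) 97(c=4) 56(c=5) 85(c=6)]
  27. access 66: HIT, count now 2. Cache: [66(c=2) 99(c=4) 97(c=4) 56(c=5) 85(c=6)]
  28. access 99: HIT, count now 5. Cache: [66(c=2) 97(c=4) 56(c=5) 99(c=5) 85(c=6)]
  29. access 85: HIT, count now 7. Cache: [66(c=2) 97(c=4) 56(c=5) 99(c=5) 85(c=7)]
  30. access 54: MISS, evict 66(c=2). Cache: [54(c=1) 97(c=4) 56(c=5) 99(c=5) 85(c=7)]
  31. access 99: HIT, count now 6. Cache: [54(c=1) 97(c=4) 56(c=5) 99(c=6) 85(c=7)]
Total: 22 hits, 9 misses, 4 evictions

Hit rate = 22/31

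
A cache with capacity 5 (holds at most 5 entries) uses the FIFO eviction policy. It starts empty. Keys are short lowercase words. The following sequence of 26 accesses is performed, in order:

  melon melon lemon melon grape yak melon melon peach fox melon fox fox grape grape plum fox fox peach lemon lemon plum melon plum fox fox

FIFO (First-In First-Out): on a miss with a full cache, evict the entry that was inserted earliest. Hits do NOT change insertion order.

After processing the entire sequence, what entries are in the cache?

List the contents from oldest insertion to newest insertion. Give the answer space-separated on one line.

FIFO simulation (capacity=5):
  1. access melon: MISS. Cache (old->new): [melon]
  2. access melon: HIT. Cache (old->new): [melon]
  3. access lemon: MISS. Cache (old->new): [melon lemon]
  4. access melon: HIT. Cache (old->new): [melon lemon]
  5. access grape: MISS. Cache (old->new): [melon lemon grape]
  6. access yak: MISS. Cache (old->new): [melon lemon grape yak]
  7. access melon: HIT. Cache (old->new): [melon lemon grape yak]
  8. access melon: HIT. Cache (old->new): [melon lemon grape yak]
  9. access peach: MISS. Cache (old->new): [melon lemon grape yak peach]
  10. access fox: MISS, evict melon. Cache (old->new): [lemon grape yak peach fox]
  11. access melon: MISS, evict lemon. Cache (old->new): [grape yak peach fox melon]
  12. access fox: HIT. Cache (old->new): [grape yak peach fox melon]
  13. access fox: HIT. Cache (old->new): [grape yak peach fox melon]
  14. access grape: HIT. Cache (old->new): [grape yak peach fox melon]
  15. access grape: HIT. Cache (old->new): [grape yak peach fox melon]
  16. access plum: MISS, evict grape. Cache (old->new): [yak peach fox melon plum]
  17. access fox: HIT. Cache (old->new): [yak peach fox melon plum]
  18. access fox: HIT. Cache (old->new): [yak peach fox melon plum]
  19. access peach: HIT. Cache (old->new): [yak peach fox melon plum]
  20. access lemon: MISS, evict yak. Cache (old->new): [peach fox melon plum lemon]
  21. access lemon: HIT. Cache (old->new): [peach fox melon plum lemon]
  22. access plum: HIT. Cache (old->new): [peach fox melon plum lemon]
  23. access melon: HIT. Cache (old->new): [peach fox melon plum lemon]
  24. access plum: HIT. Cache (old->new): [peach fox melon plum lemon]
  25. access fox: HIT. Cache (old->new): [peach fox melon plum lemon]
  26. access fox: HIT. Cache (old->new): [peach fox melon plum lemon]
Total: 17 hits, 9 misses, 4 evictions

Answer: peach fox melon plum lemon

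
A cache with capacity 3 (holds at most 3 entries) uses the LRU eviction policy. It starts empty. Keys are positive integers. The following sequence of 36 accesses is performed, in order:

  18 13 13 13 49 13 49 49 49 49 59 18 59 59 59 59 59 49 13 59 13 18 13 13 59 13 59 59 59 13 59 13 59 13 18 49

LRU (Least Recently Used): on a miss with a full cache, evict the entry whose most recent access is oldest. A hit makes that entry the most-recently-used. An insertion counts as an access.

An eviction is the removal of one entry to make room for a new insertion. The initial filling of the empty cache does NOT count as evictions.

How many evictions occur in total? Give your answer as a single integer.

Answer: 5

Derivation:
LRU simulation (capacity=3):
  1. access 18: MISS. Cache (LRU->MRU): [18]
  2. access 13: MISS. Cache (LRU->MRU): [18 13]
  3. access 13: HIT. Cache (LRU->MRU): [18 13]
  4. access 13: HIT. Cache (LRU->MRU): [18 13]
  5. access 49: MISS. Cache (LRU->MRU): [18 13 49]
  6. access 13: HIT. Cache (LRU->MRU): [18 49 13]
  7. access 49: HIT. Cache (LRU->MRU): [18 13 49]
  8. access 49: HIT. Cache (LRU->MRU): [18 13 49]
  9. access 49: HIT. Cache (LRU->MRU): [18 13 49]
  10. access 49: HIT. Cache (LRU->MRU): [18 13 49]
  11. access 59: MISS, evict 18. Cache (LRU->MRU): [13 49 59]
  12. access 18: MISS, evict 13. Cache (LRU->MRU): [49 59 18]
  13. access 59: HIT. Cache (LRU->MRU): [49 18 59]
  14. access 59: HIT. Cache (LRU->MRU): [49 18 59]
  15. access 59: HIT. Cache (LRU->MRU): [49 18 59]
  16. access 59: HIT. Cache (LRU->MRU): [49 18 59]
  17. access 59: HIT. Cache (LRU->MRU): [49 18 59]
  18. access 49: HIT. Cache (LRU->MRU): [18 59 49]
  19. access 13: MISS, evict 18. Cache (LRU->MRU): [59 49 13]
  20. access 59: HIT. Cache (LRU->MRU): [49 13 59]
  21. access 13: HIT. Cache (LRU->MRU): [49 59 13]
  22. access 18: MISS, evict 49. Cache (LRU->MRU): [59 13 18]
  23. access 13: HIT. Cache (LRU->MRU): [59 18 13]
  24. access 13: HIT. Cache (LRU->MRU): [59 18 13]
  25. access 59: HIT. Cache (LRU->MRU): [18 13 59]
  26. access 13: HIT. Cache (LRU->MRU): [18 59 13]
  27. access 59: HIT. Cache (LRU->MRU): [18 13 59]
  28. access 59: HIT. Cache (LRU->MRU): [18 13 59]
  29. access 59: HIT. Cache (LRU->MRU): [18 13 59]
  30. access 13: HIT. Cache (LRU->MRU): [18 59 13]
  31. access 59: HIT. Cache (LRU->MRU): [18 13 59]
  32. access 13: HIT. Cache (LRU->MRU): [18 59 13]
  33. access 59: HIT. Cache (LRU->MRU): [18 13 59]
  34. access 13: HIT. Cache (LRU->MRU): [18 59 13]
  35. access 18: HIT. Cache (LRU->MRU): [59 13 18]
  36. access 49: MISS, evict 59. Cache (LRU->MRU): [13 18 49]
Total: 28 hits, 8 misses, 5 evictions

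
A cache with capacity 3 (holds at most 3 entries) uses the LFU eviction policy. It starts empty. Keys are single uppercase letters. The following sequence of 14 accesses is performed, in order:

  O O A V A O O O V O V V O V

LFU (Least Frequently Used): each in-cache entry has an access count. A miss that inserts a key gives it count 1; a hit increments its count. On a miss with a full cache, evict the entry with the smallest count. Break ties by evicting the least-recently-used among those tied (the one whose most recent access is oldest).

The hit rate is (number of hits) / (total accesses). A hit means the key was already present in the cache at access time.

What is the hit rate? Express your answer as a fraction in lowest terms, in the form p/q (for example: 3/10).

LFU simulation (capacity=3):
  1. access O: MISS. Cache: [O(c=1)]
  2. access O: HIT, count now 2. Cache: [O(c=2)]
  3. access A: MISS. Cache: [A(c=1) O(c=2)]
  4. access V: MISS. Cache: [A(c=1) V(c=1) O(c=2)]
  5. access A: HIT, count now 2. Cache: [V(c=1) O(c=2) A(c=2)]
  6. access O: HIT, count now 3. Cache: [V(c=1) A(c=2) O(c=3)]
  7. access O: HIT, count now 4. Cache: [V(c=1) A(c=2) O(c=4)]
  8. access O: HIT, count now 5. Cache: [V(c=1) A(c=2) O(c=5)]
  9. access V: HIT, count now 2. Cache: [A(c=2) V(c=2) O(c=5)]
  10. access O: HIT, count now 6. Cache: [A(c=2) V(c=2) O(c=6)]
  11. access V: HIT, count now 3. Cache: [A(c=2) V(c=3) O(c=6)]
  12. access V: HIT, count now 4. Cache: [A(c=2) V(c=4) O(c=6)]
  13. access O: HIT, count now 7. Cache: [A(c=2) V(c=4) O(c=7)]
  14. access V: HIT, count now 5. Cache: [A(c=2) V(c=5) O(c=7)]
Total: 11 hits, 3 misses, 0 evictions

Hit rate = 11/14

Answer: 11/14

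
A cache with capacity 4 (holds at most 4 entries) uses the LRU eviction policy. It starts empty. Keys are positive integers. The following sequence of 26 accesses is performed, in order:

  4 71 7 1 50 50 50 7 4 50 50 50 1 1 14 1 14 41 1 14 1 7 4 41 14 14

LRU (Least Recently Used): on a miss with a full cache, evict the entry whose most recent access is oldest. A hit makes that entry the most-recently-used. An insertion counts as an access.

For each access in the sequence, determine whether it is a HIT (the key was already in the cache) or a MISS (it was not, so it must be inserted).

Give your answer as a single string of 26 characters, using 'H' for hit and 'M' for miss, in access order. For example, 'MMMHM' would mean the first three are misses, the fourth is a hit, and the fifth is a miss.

Answer: MMMMMHHHMHHHHHMHHMHHHMMMMH

Derivation:
LRU simulation (capacity=4):
  1. access 4: MISS. Cache (LRU->MRU): [4]
  2. access 71: MISS. Cache (LRU->MRU): [4 71]
  3. access 7: MISS. Cache (LRU->MRU): [4 71 7]
  4. access 1: MISS. Cache (LRU->MRU): [4 71 7 1]
  5. access 50: MISS, evict 4. Cache (LRU->MRU): [71 7 1 50]
  6. access 50: HIT. Cache (LRU->MRU): [71 7 1 50]
  7. access 50: HIT. Cache (LRU->MRU): [71 7 1 50]
  8. access 7: HIT. Cache (LRU->MRU): [71 1 50 7]
  9. access 4: MISS, evict 71. Cache (LRU->MRU): [1 50 7 4]
  10. access 50: HIT. Cache (LRU->MRU): [1 7 4 50]
  11. access 50: HIT. Cache (LRU->MRU): [1 7 4 50]
  12. access 50: HIT. Cache (LRU->MRU): [1 7 4 50]
  13. access 1: HIT. Cache (LRU->MRU): [7 4 50 1]
  14. access 1: HIT. Cache (LRU->MRU): [7 4 50 1]
  15. access 14: MISS, evict 7. Cache (LRU->MRU): [4 50 1 14]
  16. access 1: HIT. Cache (LRU->MRU): [4 50 14 1]
  17. access 14: HIT. Cache (LRU->MRU): [4 50 1 14]
  18. access 41: MISS, evict 4. Cache (LRU->MRU): [50 1 14 41]
  19. access 1: HIT. Cache (LRU->MRU): [50 14 41 1]
  20. access 14: HIT. Cache (LRU->MRU): [50 41 1 14]
  21. access 1: HIT. Cache (LRU->MRU): [50 41 14 1]
  22. access 7: MISS, evict 50. Cache (LRU->MRU): [41 14 1 7]
  23. access 4: MISS, evict 41. Cache (LRU->MRU): [14 1 7 4]
  24. access 41: MISS, evict 14. Cache (LRU->MRU): [1 7 4 41]
  25. access 14: MISS, evict 1. Cache (LRU->MRU): [7 4 41 14]
  26. access 14: HIT. Cache (LRU->MRU): [7 4 41 14]
Total: 14 hits, 12 misses, 8 evictions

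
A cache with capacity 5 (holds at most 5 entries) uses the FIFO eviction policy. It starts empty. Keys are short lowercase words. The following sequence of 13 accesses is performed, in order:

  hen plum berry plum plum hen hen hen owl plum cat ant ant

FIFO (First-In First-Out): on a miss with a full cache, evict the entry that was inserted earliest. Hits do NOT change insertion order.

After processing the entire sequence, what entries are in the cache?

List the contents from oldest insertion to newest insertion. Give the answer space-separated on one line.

Answer: plum berry owl cat ant

Derivation:
FIFO simulation (capacity=5):
  1. access hen: MISS. Cache (old->new): [hen]
  2. access plum: MISS. Cache (old->new): [hen plum]
  3. access berry: MISS. Cache (old->new): [hen plum berry]
  4. access plum: HIT. Cache (old->new): [hen plum berry]
  5. access plum: HIT. Cache (old->new): [hen plum berry]
  6. access hen: HIT. Cache (old->new): [hen plum berry]
  7. access hen: HIT. Cache (old->new): [hen plum berry]
  8. access hen: HIT. Cache (old->new): [hen plum berry]
  9. access owl: MISS. Cache (old->new): [hen plum berry owl]
  10. access plum: HIT. Cache (old->new): [hen plum berry owl]
  11. access cat: MISS. Cache (old->new): [hen plum berry owl cat]
  12. access ant: MISS, evict hen. Cache (old->new): [plum berry owl cat ant]
  13. access ant: HIT. Cache (old->new): [plum berry owl cat ant]
Total: 7 hits, 6 misses, 1 evictions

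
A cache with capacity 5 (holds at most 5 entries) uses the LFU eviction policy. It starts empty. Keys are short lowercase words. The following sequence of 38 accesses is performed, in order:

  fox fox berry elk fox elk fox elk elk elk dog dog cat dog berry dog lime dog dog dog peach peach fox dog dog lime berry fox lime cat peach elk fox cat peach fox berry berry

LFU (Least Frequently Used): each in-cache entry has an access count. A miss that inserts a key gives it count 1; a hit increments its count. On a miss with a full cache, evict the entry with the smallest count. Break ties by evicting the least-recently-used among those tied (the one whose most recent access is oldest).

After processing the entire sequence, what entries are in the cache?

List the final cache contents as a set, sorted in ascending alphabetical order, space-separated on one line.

Answer: berry dog elk fox peach

Derivation:
LFU simulation (capacity=5):
  1. access fox: MISS. Cache: [fox(c=1)]
  2. access fox: HIT, count now 2. Cache: [fox(c=2)]
  3. access berry: MISS. Cache: [berry(c=1) fox(c=2)]
  4. access elk: MISS. Cache: [berry(c=1) elk(c=1) fox(c=2)]
  5. access fox: HIT, count now 3. Cache: [berry(c=1) elk(c=1) fox(c=3)]
  6. access elk: HIT, count now 2. Cache: [berry(c=1) elk(c=2) fox(c=3)]
  7. access fox: HIT, count now 4. Cache: [berry(c=1) elk(c=2) fox(c=4)]
  8. access elk: HIT, count now 3. Cache: [berry(c=1) elk(c=3) fox(c=4)]
  9. access elk: HIT, count now 4. Cache: [berry(c=1) fox(c=4) elk(c=4)]
  10. access elk: HIT, count now 5. Cache: [berry(c=1) fox(c=4) elk(c=5)]
  11. access dog: MISS. Cache: [berry(c=1) dog(c=1) fox(c=4) elk(c=5)]
  12. access dog: HIT, count now 2. Cache: [berry(c=1) dog(c=2) fox(c=4) elk(c=5)]
  13. access cat: MISS. Cache: [berry(c=1) cat(c=1) dog(c=2) fox(c=4) elk(c=5)]
  14. access dog: HIT, count now 3. Cache: [berry(c=1) cat(c=1) dog(c=3) fox(c=4) elk(c=5)]
  15. access berry: HIT, count now 2. Cache: [cat(c=1) berry(c=2) dog(c=3) fox(c=4) elk(c=5)]
  16. access dog: HIT, count now 4. Cache: [cat(c=1) berry(c=2) fox(c=4) dog(c=4) elk(c=5)]
  17. access lime: MISS, evict cat(c=1). Cache: [lime(c=1) berry(c=2) fox(c=4) dog(c=4) elk(c=5)]
  18. access dog: HIT, count now 5. Cache: [lime(c=1) berry(c=2) fox(c=4) elk(c=5) dog(c=5)]
  19. access dog: HIT, count now 6. Cache: [lime(c=1) berry(c=2) fox(c=4) elk(c=5) dog(c=6)]
  20. access dog: HIT, count now 7. Cache: [lime(c=1) berry(c=2) fox(c=4) elk(c=5) dog(c=7)]
  21. access peach: MISS, evict lime(c=1). Cache: [peach(c=1) berry(c=2) fox(c=4) elk(c=5) dog(c=7)]
  22. access peach: HIT, count now 2. Cache: [berry(c=2) peach(c=2) fox(c=4) elk(c=5) dog(c=7)]
  23. access fox: HIT, count now 5. Cache: [berry(c=2) peach(c=2) elk(c=5) fox(c=5) dog(c=7)]
  24. access dog: HIT, count now 8. Cache: [berry(c=2) peach(c=2) elk(c=5) fox(c=5) dog(c=8)]
  25. access dog: HIT, count now 9. Cache: [berry(c=2) peach(c=2) elk(c=5) fox(c=5) dog(c=9)]
  26. access lime: MISS, evict berry(c=2). Cache: [lime(c=1) peach(c=2) elk(c=5) fox(c=5) dog(c=9)]
  27. access berry: MISS, evict lime(c=1). Cache: [berry(c=1) peach(c=2) elk(c=5) fox(c=5) dog(c=9)]
  28. access fox: HIT, count now 6. Cache: [berry(c=1) peach(c=2) elk(c=5) fox(c=6) dog(c=9)]
  29. access lime: MISS, evict berry(c=1). Cache: [lime(c=1) peach(c=2) elk(c=5) fox(c=6) dog(c=9)]
  30. access cat: MISS, evict lime(c=1). Cache: [cat(c=1) peach(c=2) elk(c=5) fox(c=6) dog(c=9)]
  31. access peach: HIT, count now 3. Cache: [cat(c=1) peach(c=3) elk(c=5) fox(c=6) dog(c=9)]
  32. access elk: HIT, count now 6. Cache: [cat(c=1) peach(c=3) fox(c=6) elk(c=6) dog(c=9)]
  33. access fox: HIT, count now 7. Cache: [cat(c=1) peach(c=3) elk(c=6) fox(c=7) dog(c=9)]
  34. access cat: HIT, count now 2. Cache: [cat(c=2) peach(c=3) elk(c=6) fox(c=7) dog(c=9)]
  35. access peach: HIT, count now 4. Cache: [cat(c=2) peach(c=4) elk(c=6) fox(c=7) dog(c=9)]
  36. access fox: HIT, count now 8. Cache: [cat(c=2) peach(c=4) elk(c=6) fox(c=8) dog(c=9)]
  37. access berry: MISS, evict cat(c=2). Cache: [berry(c=1) peach(c=4) elk(c=6) fox(c=8) dog(c=9)]
  38. access berry: HIT, count now 2. Cache: [berry(c=2) peach(c=4) elk(c=6) fox(c=8) dog(c=9)]
Total: 26 hits, 12 misses, 7 evictions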